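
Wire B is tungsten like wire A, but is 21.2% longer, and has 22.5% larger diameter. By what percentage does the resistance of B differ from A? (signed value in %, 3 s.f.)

R ∝ L/d², so R_B/R_A = (1 + 21.2/100) × (1 + 22.5/100)⁻²
= 1.212 × 0.6664 = 0.8077
(R_B − R_A)/R_A = 0.8077 − 1 = -19.2%

-19.2%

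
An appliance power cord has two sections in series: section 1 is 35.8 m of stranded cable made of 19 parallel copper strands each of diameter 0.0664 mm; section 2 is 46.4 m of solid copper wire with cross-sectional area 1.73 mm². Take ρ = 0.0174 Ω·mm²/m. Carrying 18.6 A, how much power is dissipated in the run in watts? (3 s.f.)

ρ = 0.0174 Ω·mm²/m = 1.74×10^-8 Ω·m
Section 1: A_strand = π(3.3200e-05)² = 3.463e-09 m²; R₁ = ρL/(N·A_s) = (1.74×10^-8)(35.8)/(19×3.463e-09) = 9.468 Ω
Section 2: A = 1.73 mm² = 1.730e-06 m²
R₂ = (1.74×10^-8)(46.4)/(1.730e-06) = 0.4667 Ω
R = R₁ + R₂ = 9.935 Ω
P = I²R = (18.6)² × 9.935 = 3440 W

3440 W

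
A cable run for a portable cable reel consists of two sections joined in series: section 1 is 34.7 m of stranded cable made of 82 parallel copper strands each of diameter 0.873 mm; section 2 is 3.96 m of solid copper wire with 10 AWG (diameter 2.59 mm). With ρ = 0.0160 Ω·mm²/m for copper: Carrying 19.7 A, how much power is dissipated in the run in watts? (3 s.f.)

9.06 W

ρ = 0.0160 Ω·mm²/m = 1.60×10^-8 Ω·m
Section 1: A_strand = π(4.3650e-04)² = 5.986e-07 m²; R₁ = ρL/(N·A_s) = (1.60×10^-8)(34.7)/(82×5.986e-07) = 0.01131 Ω
Section 2: A = π(2.59/2 mm)² = π(1.2950e-03 m)² = 5.269e-06 m²
R₂ = (1.60×10^-8)(3.96)/(5.269e-06) = 0.01203 Ω
R = R₁ + R₂ = 0.02334 Ω
P = I²R = (19.7)² × 0.02334 = 9.06 W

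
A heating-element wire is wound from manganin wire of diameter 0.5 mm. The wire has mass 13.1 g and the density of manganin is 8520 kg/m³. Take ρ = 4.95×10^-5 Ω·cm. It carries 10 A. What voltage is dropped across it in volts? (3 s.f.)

197 V

ρ = 4.95×10^-5 Ω·cm = 4.95×10^-7 Ω·m
A = π(d/2)² = π(2.5000e-04 m)² = 1.9635e-07 m²
L = m/(density·A) = 0.0131/(8520×1.9635e-07) = 7.831 m
R = ρL/A = (4.95×10^-7)(7.831)/(1.9635e-07) = 19.74 Ω
V = IR = 10 × 19.74 = 197 V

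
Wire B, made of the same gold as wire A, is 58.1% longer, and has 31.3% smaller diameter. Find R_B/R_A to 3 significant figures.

3.35

R ∝ L/d², so R_B/R_A = (1 + 58.1/100) × (1 − 31.3/100)⁻²
= 1.581 × 2.119 = 3.35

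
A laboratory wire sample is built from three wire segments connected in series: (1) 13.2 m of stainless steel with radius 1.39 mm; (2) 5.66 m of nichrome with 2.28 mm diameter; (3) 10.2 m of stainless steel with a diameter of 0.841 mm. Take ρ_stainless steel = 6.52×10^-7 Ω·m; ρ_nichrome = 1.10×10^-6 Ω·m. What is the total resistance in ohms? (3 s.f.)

14.9 Ω

Seg 1: A = πr² = π(1.3900e-03 m)² = 6.070e-06 m²
R_1 = (6.52×10^-7)(13.2)/(6.070e-06) = 1.418 Ω
Seg 2: A = π(d/2)² = π(1.1400e-03 m)² = 4.083e-06 m²
R_2 = (1.10×10^-6)(5.66)/(4.083e-06) = 1.525 Ω
Seg 3: A = π(d/2)² = π(4.2050e-04 m)² = 5.555e-07 m²
R_3 = (6.52×10^-7)(10.2)/(5.555e-07) = 11.97 Ω
R_total = R_1 + R_2 + R_3 = 14.9 Ω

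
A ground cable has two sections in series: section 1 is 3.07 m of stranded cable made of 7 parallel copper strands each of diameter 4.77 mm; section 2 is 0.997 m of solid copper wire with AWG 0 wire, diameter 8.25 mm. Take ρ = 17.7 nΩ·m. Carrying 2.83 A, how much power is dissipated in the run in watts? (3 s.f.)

0.00612 W

ρ = 17.7 nΩ·m = 1.77×10^-8 Ω·m
Section 1: A_strand = π(2.3850e-03)² = 1.787e-05 m²; R₁ = ρL/(N·A_s) = (1.77×10^-8)(3.07)/(7×1.787e-05) = 4.344×10^-4 Ω
Section 2: A = π(8.25/2 mm)² = π(4.1250e-03 m)² = 5.346e-05 m²
R₂ = (1.77×10^-8)(0.997)/(5.346e-05) = 3.301×10^-4 Ω
R = R₁ + R₂ = 7.645×10^-4 Ω
P = I²R = (2.83)² × 7.645×10^-4 = 0.00612 W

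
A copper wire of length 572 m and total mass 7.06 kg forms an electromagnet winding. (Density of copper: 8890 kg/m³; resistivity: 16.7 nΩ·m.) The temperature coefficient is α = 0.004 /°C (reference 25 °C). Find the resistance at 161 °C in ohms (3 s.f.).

ρ = 16.7 nΩ·m = 1.67×10^-8 Ω·m
A = m/(density·L) = 7.06/(8890×572) = 1.3884e-06 m²
R = ρL/A = (1.67×10^-8)(572)/(1.3884e-06) = 6.88 Ω
R(161 °C) = 6.88 × (1 + 0.004×136) = 10.6 Ω

10.6 Ω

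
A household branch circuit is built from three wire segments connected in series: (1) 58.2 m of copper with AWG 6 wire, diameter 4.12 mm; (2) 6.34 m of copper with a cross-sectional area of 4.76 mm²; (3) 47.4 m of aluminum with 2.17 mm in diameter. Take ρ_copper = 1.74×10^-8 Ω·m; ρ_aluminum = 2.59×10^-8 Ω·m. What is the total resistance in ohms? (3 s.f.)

Seg 1: A = π(4.12/2 mm)² = π(2.0600e-03 m)² = 1.333e-05 m²
R_1 = (1.74×10^-8)(58.2)/(1.333e-05) = 0.07596 Ω
Seg 2: A = 4.76 mm² = 4.760e-06 m²
R_2 = (1.74×10^-8)(6.34)/(4.760e-06) = 0.02318 Ω
Seg 3: A = π(d/2)² = π(1.0850e-03 m)² = 3.698e-06 m²
R_3 = (2.59×10^-8)(47.4)/(3.698e-06) = 0.3319 Ω
R_total = R_1 + R_2 + R_3 = 0.431 Ω

0.431 Ω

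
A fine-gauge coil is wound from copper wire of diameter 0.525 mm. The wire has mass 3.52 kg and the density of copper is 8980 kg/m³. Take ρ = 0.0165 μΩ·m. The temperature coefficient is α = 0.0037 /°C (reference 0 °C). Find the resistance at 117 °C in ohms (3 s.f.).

198 Ω

ρ = 0.0165 μΩ·m = 1.65×10^-8 Ω·m
A = π(d/2)² = π(2.6250e-04 m)² = 2.1648e-07 m²
L = m/(density·A) = 3.52/(8980×2.1648e-07) = 1811 m
R = ρL/A = (1.65×10^-8)(1811)/(2.1648e-07) = 138 Ω
R(117 °C) = 138 × (1 + 0.0037×117) = 198 Ω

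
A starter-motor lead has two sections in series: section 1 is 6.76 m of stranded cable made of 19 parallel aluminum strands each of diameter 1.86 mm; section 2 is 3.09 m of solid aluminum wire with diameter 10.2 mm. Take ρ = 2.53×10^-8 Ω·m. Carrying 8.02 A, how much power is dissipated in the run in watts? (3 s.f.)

0.275 W

Section 1: A_strand = π(9.3000e-04)² = 2.717e-06 m²; R₁ = ρL/(N·A_s) = (2.53×10^-8)(6.76)/(19×2.717e-06) = 0.003313 Ω
Section 2: A = π(d/2)² = π(5.1000e-03 m)² = 8.171e-05 m²
R₂ = (2.53×10^-8)(3.09)/(8.171e-05) = 9.567×10^-4 Ω
R = R₁ + R₂ = 0.00427 Ω
P = I²R = (8.02)² × 0.00427 = 0.275 W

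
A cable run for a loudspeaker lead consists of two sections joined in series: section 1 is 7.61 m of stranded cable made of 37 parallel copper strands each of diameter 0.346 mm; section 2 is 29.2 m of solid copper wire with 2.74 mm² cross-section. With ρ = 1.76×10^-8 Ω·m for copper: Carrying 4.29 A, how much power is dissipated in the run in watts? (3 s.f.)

4.16 W

Section 1: A_strand = π(1.7300e-04)² = 9.402e-08 m²; R₁ = ρL/(N·A_s) = (1.76×10^-8)(7.61)/(37×9.402e-08) = 0.0385 Ω
Section 2: A = 2.74 mm² = 2.740e-06 m²
R₂ = (1.76×10^-8)(29.2)/(2.740e-06) = 0.1876 Ω
R = R₁ + R₂ = 0.2261 Ω
P = I²R = (4.29)² × 0.2261 = 4.16 W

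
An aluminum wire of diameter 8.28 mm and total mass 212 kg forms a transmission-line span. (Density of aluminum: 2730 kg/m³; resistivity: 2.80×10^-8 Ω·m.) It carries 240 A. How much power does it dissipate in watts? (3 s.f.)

43200 W

A = π(d/2)² = π(4.1400e-03 m)² = 5.3846e-05 m²
L = m/(density·A) = 212/(2730×5.3846e-05) = 1442 m
R = ρL/A = (2.80×10^-8)(1442)/(5.3846e-05) = 0.7499 Ω
P = I²R = (240)² × 0.7499 = 43200 W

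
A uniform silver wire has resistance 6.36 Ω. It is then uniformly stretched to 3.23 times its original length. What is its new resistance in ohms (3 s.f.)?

Volume constant ⇒ A' = A/k with k = 3.23. R' = ρ(kL)/(A/k) = k²R.
R' = 10.43 × 6.36 = 66.4 Ω

66.4 Ω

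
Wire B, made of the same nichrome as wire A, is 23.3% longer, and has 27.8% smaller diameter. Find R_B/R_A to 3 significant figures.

R ∝ L/d², so R_B/R_A = (1 + 23.3/100) × (1 − 27.8/100)⁻²
= 1.233 × 1.918 = 2.37

2.37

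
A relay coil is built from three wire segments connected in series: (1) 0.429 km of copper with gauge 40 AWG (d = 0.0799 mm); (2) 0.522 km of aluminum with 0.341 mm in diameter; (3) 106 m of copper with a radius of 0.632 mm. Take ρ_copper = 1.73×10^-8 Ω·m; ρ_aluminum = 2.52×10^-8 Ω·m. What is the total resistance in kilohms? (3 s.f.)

1.63 kΩ

Seg 1: A = π(0.0799/2 mm)² = π(3.9950e-05 m)² = 5.014e-09 m²
R_1 = (1.73×10^-8)(429)/(5.014e-09) = 1480 Ω
Seg 2: A = π(d/2)² = π(1.7050e-04 m)² = 9.133e-08 m²
R_2 = (2.52×10^-8)(522)/(9.133e-08) = 144 Ω
Seg 3: A = πr² = π(6.3200e-04 m)² = 1.255e-06 m²
R_3 = (1.73×10^-8)(106)/(1.255e-06) = 1.461 Ω
R_total = R_1 + R_2 + R_3 = 1.63 kΩ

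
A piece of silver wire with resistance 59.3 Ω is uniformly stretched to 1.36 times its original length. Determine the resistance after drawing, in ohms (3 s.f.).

Volume constant ⇒ A' = A/k with k = 1.36. R' = ρ(kL)/(A/k) = k²R.
R' = 1.85 × 59.3 = 110 Ω

110 Ω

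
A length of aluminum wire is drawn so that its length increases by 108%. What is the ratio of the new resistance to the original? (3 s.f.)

4.33

k = 1 + 108/100 = 2.08; volume constant ⇒ A' = A/k, so R' = k²R.
Factor = 4.33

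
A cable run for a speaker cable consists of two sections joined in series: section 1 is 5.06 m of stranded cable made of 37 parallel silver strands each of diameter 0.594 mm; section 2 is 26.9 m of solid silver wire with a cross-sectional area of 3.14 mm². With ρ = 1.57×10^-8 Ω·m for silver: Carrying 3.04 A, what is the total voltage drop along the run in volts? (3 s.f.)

0.432 V

Section 1: A_strand = π(2.9700e-04)² = 2.771e-07 m²; R₁ = ρL/(N·A_s) = (1.57×10^-8)(5.06)/(37×2.771e-07) = 0.007748 Ω
Section 2: A = 3.14 mm² = 3.140e-06 m²
R₂ = (1.57×10^-8)(26.9)/(3.140e-06) = 0.1345 Ω
R = R₁ + R₂ = 0.1422 Ω
V = IR = 3.04 × 0.1422 = 0.432 V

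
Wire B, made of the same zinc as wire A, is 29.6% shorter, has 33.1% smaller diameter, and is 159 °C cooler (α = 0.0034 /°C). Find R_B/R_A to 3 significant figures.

R ∝ ρL/d² with ρ ∝ (1+αΔT), so R_B/R_A = (1 − 29.6/100) × (1 − 33.1/100)⁻² × (1 − 0.0034×159)
= 0.704 × 2.234 × 0.4594 = 0.723

0.723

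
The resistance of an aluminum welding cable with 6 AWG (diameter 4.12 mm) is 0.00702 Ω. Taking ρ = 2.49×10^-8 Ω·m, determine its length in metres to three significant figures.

A = π(4.12/2 mm)² = π(2.0600e-03 m)² = 1.333e-05 m²
L = RA/ρ = (0.00702)(1.333e-05)/(2.49×10^-8) = 3.76 m

3.76 m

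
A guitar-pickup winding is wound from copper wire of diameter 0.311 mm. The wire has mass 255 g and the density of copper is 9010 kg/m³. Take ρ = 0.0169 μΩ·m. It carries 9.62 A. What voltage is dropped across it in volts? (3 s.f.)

797 V

ρ = 0.0169 μΩ·m = 1.69×10^-8 Ω·m
A = π(d/2)² = π(1.5550e-04 m)² = 7.5964e-08 m²
L = m/(density·A) = 0.255/(9010×7.5964e-08) = 372.6 m
R = ρL/A = (1.69×10^-8)(372.6)/(7.5964e-08) = 82.89 Ω
V = IR = 9.62 × 82.89 = 797 V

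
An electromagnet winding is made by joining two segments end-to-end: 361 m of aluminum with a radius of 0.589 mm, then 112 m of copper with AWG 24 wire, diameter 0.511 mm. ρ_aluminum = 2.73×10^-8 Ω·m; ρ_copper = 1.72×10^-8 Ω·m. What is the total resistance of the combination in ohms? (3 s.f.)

Segment 1: A = πr² = π(5.8900e-04 m)² = 1.090e-06 m²
R₁ = ρL/A = (2.73×10^-8)(361)/(1.090e-06) = 9.043 Ω
Segment 2: A = π(0.511/2 mm)² = π(2.5550e-04 m)² = 2.051e-07 m²
R₂ = (1.72×10^-8)(112)/(2.051e-07) = 9.393 Ω
R = R₁ + R₂ = 18.4 Ω

18.4 Ω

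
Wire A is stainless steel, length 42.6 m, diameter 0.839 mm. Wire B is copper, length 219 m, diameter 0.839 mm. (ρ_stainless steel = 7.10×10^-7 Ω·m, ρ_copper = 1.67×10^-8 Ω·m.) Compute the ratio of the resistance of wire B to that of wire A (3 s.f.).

R ∝ ρL/d², so R_B/R_A = (ρ_B/ρ_A) × (L_B/L_A)
= (1.67×10^-8/7.10×10^-7) × (219/42.6) = 0.121

0.121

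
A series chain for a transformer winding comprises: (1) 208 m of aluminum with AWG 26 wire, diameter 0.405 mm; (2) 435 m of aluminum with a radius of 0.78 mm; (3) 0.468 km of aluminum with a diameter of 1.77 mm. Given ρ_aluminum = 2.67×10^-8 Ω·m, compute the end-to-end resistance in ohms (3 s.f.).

Seg 1: A = π(0.405/2 mm)² = π(2.0250e-04 m)² = 1.288e-07 m²
R_1 = (2.67×10^-8)(208)/(1.288e-07) = 43.11 Ω
Seg 2: A = πr² = π(7.8000e-04 m)² = 1.911e-06 m²
R_2 = (2.67×10^-8)(435)/(1.911e-06) = 6.077 Ω
Seg 3: A = π(d/2)² = π(8.8500e-04 m)² = 2.461e-06 m²
R_3 = (2.67×10^-8)(468)/(2.461e-06) = 5.078 Ω
R_total = R_1 + R_2 + R_3 = 54.3 Ω

54.3 Ω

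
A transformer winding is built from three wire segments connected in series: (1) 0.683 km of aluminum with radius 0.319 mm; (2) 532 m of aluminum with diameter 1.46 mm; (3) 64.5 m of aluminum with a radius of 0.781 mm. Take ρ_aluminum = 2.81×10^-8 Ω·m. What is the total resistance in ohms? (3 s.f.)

69.9 Ω

Seg 1: A = πr² = π(3.1900e-04 m)² = 3.197e-07 m²
R_1 = (2.81×10^-8)(683)/(3.197e-07) = 60.03 Ω
Seg 2: A = π(d/2)² = π(7.3000e-04 m)² = 1.674e-06 m²
R_2 = (2.81×10^-8)(532)/(1.674e-06) = 8.929 Ω
Seg 3: A = πr² = π(7.8100e-04 m)² = 1.916e-06 m²
R_3 = (2.81×10^-8)(64.5)/(1.916e-06) = 0.9458 Ω
R_total = R_1 + R_2 + R_3 = 69.9 Ω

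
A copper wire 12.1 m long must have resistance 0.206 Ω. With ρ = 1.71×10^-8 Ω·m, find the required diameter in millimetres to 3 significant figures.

A = ρL/R = (1.71×10^-8)(12.1)/(0.206) = 1.004e-06 m²
d = 2√(A/π) = 1.131e-03 m = 1.13 mm

1.13 mm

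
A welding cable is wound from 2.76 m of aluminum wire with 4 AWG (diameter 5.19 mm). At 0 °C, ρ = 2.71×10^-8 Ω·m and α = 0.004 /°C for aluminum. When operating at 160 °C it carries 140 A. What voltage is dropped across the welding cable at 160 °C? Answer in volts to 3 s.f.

0.812 V

A = π(5.19/2 mm)² = π(2.5950e-03 m)² = 2.116e-05 m²
R₍0₎ = ρL/A = (2.71×10^-8)(2.76)/(2.116e-05) = 0.003536 Ω
R₍160₎ = R₍0₎(1 + αΔT) = 0.003536 × (1 + 0.004×160) = 0.005798 Ω
V = IR = 140 × 0.005798 = 0.812 V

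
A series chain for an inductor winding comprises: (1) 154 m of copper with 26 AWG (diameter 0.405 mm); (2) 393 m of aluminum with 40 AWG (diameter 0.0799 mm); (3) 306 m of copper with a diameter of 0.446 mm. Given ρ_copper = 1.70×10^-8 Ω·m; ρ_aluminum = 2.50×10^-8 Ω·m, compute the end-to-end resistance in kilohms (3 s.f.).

2.01 kΩ

Seg 1: A = π(0.405/2 mm)² = π(2.0250e-04 m)² = 1.288e-07 m²
R_1 = (1.70×10^-8)(154)/(1.288e-07) = 20.32 Ω
Seg 2: A = π(0.0799/2 mm)² = π(3.9950e-05 m)² = 5.014e-09 m²
R_2 = (2.50×10^-8)(393)/(5.014e-09) = 1960 Ω
Seg 3: A = π(d/2)² = π(2.2300e-04 m)² = 1.562e-07 m²
R_3 = (1.70×10^-8)(306)/(1.562e-07) = 33.3 Ω
R_total = R_1 + R_2 + R_3 = 2.01 kΩ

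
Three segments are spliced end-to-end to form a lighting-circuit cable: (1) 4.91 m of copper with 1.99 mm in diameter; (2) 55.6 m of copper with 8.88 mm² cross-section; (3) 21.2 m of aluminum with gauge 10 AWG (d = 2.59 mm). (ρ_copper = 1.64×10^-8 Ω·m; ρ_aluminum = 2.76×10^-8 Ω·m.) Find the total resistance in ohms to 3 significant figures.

0.240 Ω

Seg 1: A = π(d/2)² = π(9.9500e-04 m)² = 3.110e-06 m²
R_1 = (1.64×10^-8)(4.91)/(3.110e-06) = 0.02589 Ω
Seg 2: A = 8.88 mm² = 8.880e-06 m²
R_2 = (1.64×10^-8)(55.6)/(8.880e-06) = 0.1027 Ω
Seg 3: A = π(2.59/2 mm)² = π(1.2950e-03 m)² = 5.269e-06 m²
R_3 = (2.76×10^-8)(21.2)/(5.269e-06) = 0.1111 Ω
R_total = R_1 + R_2 + R_3 = 0.240 Ω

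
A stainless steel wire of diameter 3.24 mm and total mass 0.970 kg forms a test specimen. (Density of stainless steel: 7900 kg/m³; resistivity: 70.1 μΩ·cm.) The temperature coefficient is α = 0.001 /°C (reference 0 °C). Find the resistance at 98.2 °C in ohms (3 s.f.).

1.39 Ω

ρ = 70.1 μΩ·cm = 7.01×10^-7 Ω·m
A = π(d/2)² = π(1.6200e-03 m)² = 8.2448e-06 m²
L = m/(density·A) = 0.97/(7900×8.2448e-06) = 14.89 m
R = ρL/A = (7.01×10^-7)(14.89)/(8.2448e-06) = 1.266 Ω
R(98.2 °C) = 1.266 × (1 + 0.001×98.2) = 1.39 Ω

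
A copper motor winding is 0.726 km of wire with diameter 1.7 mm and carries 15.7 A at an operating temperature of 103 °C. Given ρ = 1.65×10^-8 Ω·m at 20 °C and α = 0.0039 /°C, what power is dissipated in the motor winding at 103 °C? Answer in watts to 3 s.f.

A = π(d/2)² = π(8.5000e-04 m)² = 2.270e-06 m²
R₍20₎ = ρL/A = (1.65×10^-8)(726)/(2.270e-06) = 5.278 Ω
R₍103₎ = R₍20₎(1 + αΔT) = 5.278 × (1 + 0.0039×83) = 6.986 Ω
P = I²R = (15.7)² × 6.986 = 1720 W

1720 W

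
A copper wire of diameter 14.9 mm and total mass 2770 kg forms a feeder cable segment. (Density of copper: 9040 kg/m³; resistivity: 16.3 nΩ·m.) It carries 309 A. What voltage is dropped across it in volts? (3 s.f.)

ρ = 16.3 nΩ·m = 1.63×10^-8 Ω·m
A = π(d/2)² = π(7.4500e-03 m)² = 1.7437e-04 m²
L = m/(density·A) = 2770/(9040×1.7437e-04) = 1757 m
R = ρL/A = (1.63×10^-8)(1757)/(1.7437e-04) = 0.1643 Ω
V = IR = 309 × 0.1643 = 50.8 V

50.8 V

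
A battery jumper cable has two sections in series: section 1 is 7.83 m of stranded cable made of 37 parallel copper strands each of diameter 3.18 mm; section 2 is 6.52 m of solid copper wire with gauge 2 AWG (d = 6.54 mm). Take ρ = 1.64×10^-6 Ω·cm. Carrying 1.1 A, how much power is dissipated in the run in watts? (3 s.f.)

ρ = 1.64×10^-6 Ω·cm = 1.64×10^-8 Ω·m
Section 1: A_strand = π(1.5900e-03)² = 7.942e-06 m²; R₁ = ρL/(N·A_s) = (1.64×10^-8)(7.83)/(37×7.942e-06) = 4.370×10^-4 Ω
Section 2: A = π(6.54/2 mm)² = π(3.2700e-03 m)² = 3.359e-05 m²
R₂ = (1.64×10^-8)(6.52)/(3.359e-05) = 0.003183 Ω
R = R₁ + R₂ = 0.00362 Ω
P = I²R = (1.1)² × 0.00362 = 0.00438 W

0.00438 W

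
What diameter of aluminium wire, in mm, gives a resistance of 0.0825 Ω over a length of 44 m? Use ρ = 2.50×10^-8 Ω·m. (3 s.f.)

A = ρL/R = (2.50×10^-8)(44)/(0.0825) = 1.333e-05 m²
d = 2√(A/π) = 4.120e-03 m = 4.12 mm

4.12 mm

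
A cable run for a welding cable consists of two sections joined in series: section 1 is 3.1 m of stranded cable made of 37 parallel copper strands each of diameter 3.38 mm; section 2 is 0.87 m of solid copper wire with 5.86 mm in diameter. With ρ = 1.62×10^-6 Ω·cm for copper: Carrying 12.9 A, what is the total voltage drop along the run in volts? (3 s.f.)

ρ = 1.62×10^-6 Ω·cm = 1.62×10^-8 Ω·m
Section 1: A_strand = π(1.6900e-03)² = 8.973e-06 m²; R₁ = ρL/(N·A_s) = (1.62×10^-8)(3.1)/(37×8.973e-06) = 1.513×10^-4 Ω
Section 2: A = π(d/2)² = π(2.9300e-03 m)² = 2.697e-05 m²
R₂ = (1.62×10^-8)(0.87)/(2.697e-05) = 5.226×10^-4 Ω
R = R₁ + R₂ = 6.738×10^-4 Ω
V = IR = 12.9 × 6.738×10^-4 = 0.00869 V

0.00869 V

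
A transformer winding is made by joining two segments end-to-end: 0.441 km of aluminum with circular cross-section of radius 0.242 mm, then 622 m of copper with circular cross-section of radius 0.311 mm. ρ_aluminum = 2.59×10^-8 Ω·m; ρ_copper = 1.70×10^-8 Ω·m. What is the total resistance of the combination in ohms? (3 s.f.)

Segment 1: A = πr² = π(2.4200e-04 m)² = 1.840e-07 m²
R₁ = ρL/A = (2.59×10^-8)(441)/(1.840e-07) = 62.08 Ω
Segment 2: A = πr² = π(3.1100e-04 m)² = 3.039e-07 m²
R₂ = (1.70×10^-8)(622)/(3.039e-07) = 34.8 Ω
R = R₁ + R₂ = 96.9 Ω

96.9 Ω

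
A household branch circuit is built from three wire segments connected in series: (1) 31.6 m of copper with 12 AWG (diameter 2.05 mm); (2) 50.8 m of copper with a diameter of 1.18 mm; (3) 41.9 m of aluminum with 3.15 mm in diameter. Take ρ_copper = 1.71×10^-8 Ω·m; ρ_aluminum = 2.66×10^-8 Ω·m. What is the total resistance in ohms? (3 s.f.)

1.10 Ω

Seg 1: A = π(2.05/2 mm)² = π(1.0250e-03 m)² = 3.301e-06 m²
R_1 = (1.71×10^-8)(31.6)/(3.301e-06) = 0.1637 Ω
Seg 2: A = π(d/2)² = π(5.9000e-04 m)² = 1.094e-06 m²
R_2 = (1.71×10^-8)(50.8)/(1.094e-06) = 0.7943 Ω
Seg 3: A = π(d/2)² = π(1.5750e-03 m)² = 7.793e-06 m²
R_3 = (2.66×10^-8)(41.9)/(7.793e-06) = 0.143 Ω
R_total = R_1 + R_2 + R_3 = 1.10 Ω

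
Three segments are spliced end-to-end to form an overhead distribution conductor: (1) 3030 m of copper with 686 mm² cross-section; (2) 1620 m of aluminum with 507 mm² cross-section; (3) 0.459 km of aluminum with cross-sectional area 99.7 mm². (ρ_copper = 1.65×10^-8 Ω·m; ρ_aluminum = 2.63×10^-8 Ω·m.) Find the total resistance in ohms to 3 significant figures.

0.278 Ω

Seg 1: A = 686 mm² = 6.860e-04 m²
R_1 = (1.65×10^-8)(3030)/(6.860e-04) = 0.07288 Ω
Seg 2: A = 507 mm² = 5.070e-04 m²
R_2 = (2.63×10^-8)(1620)/(5.070e-04) = 0.08404 Ω
Seg 3: A = 99.7 mm² = 9.970e-05 m²
R_3 = (2.63×10^-8)(459)/(9.970e-05) = 0.1211 Ω
R_total = R_1 + R_2 + R_3 = 0.278 Ω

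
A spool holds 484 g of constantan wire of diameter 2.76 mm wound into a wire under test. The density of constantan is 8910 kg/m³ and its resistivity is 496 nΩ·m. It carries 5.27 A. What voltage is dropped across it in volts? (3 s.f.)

3.97 V

ρ = 496 nΩ·m = 4.96×10^-7 Ω·m
A = π(d/2)² = π(1.3800e-03 m)² = 5.9828e-06 m²
L = m/(density·A) = 0.484/(8910×5.9828e-06) = 9.079 m
R = ρL/A = (4.96×10^-7)(9.079)/(5.9828e-06) = 0.7527 Ω
V = IR = 5.27 × 0.7527 = 3.97 V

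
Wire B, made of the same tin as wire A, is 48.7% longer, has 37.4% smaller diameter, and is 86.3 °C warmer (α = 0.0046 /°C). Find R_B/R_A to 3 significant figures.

5.30

R ∝ ρL/d² with ρ ∝ (1+αΔT), so R_B/R_A = (1 + 48.7/100) × (1 − 37.4/100)⁻² × (1 + 0.0046×86.3)
= 1.487 × 2.552 × 1.397 = 5.30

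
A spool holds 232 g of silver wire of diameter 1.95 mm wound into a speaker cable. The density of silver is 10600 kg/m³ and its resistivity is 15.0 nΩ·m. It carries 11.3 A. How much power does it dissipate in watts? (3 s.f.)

4.70 W

ρ = 15.0 nΩ·m = 1.50×10^-8 Ω·m
A = π(d/2)² = π(9.7500e-04 m)² = 2.9865e-06 m²
L = m/(density·A) = 0.232/(10600×2.9865e-06) = 7.329 m
R = ρL/A = (1.50×10^-8)(7.329)/(2.9865e-06) = 0.03681 Ω
P = I²R = (11.3)² × 0.03681 = 4.70 W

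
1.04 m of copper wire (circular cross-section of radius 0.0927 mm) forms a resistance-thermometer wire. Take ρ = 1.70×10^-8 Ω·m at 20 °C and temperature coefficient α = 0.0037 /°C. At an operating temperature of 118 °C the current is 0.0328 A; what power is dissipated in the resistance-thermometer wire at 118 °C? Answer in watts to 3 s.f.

9.60×10^-4 W

A = πr² = π(9.2700e-05 m)² = 2.700e-08 m²
R₍20₎ = ρL/A = (1.70×10^-8)(1.04)/(2.700e-08) = 0.6549 Ω
R₍118₎ = R₍20₎(1 + αΔT) = 0.6549 × (1 + 0.0037×98) = 0.8924 Ω
P = I²R = (0.0328)² × 0.8924 = 9.60×10^-4 W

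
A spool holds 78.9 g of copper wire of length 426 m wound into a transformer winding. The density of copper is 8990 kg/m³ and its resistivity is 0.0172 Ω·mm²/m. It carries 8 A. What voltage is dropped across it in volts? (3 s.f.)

ρ = 0.0172 Ω·mm²/m = 1.72×10^-8 Ω·m
A = m/(density·L) = 0.0789/(8990×426) = 2.0602e-08 m²
R = ρL/A = (1.72×10^-8)(426)/(2.0602e-08) = 355.7 Ω
V = IR = 8 × 355.7 = 2850 V

2850 V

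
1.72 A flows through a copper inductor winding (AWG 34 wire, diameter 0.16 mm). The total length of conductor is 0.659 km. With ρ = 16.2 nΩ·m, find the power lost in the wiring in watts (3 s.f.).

1570 W

ρ = 16.2 nΩ·m = 1.62×10^-8 Ω·m
A = π(0.16/2 mm)² = π(8.0000e-05 m)² = 2.011e-08 m²
R = ρL/A = (1.62×10^-8)(659)/(2.011e-08) = 531 Ω
P = I²R = (1.72)² × 531 = 1570 W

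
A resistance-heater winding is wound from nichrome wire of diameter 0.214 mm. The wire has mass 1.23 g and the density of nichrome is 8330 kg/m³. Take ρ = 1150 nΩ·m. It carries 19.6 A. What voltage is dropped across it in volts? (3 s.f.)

2570 V

ρ = 1150 nΩ·m = 1.15×10^-6 Ω·m
A = π(d/2)² = π(1.0700e-04 m)² = 3.5968e-08 m²
L = m/(density·A) = 0.00123/(8330×3.5968e-08) = 4.105 m
R = ρL/A = (1.15×10^-6)(4.105)/(3.5968e-08) = 131.3 Ω
V = IR = 19.6 × 131.3 = 2570 V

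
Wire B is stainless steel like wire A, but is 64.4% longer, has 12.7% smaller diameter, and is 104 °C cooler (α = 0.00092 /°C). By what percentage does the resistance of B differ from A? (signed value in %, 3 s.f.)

R ∝ ρL/d² with ρ ∝ (1+αΔT), so R_B/R_A = (1 + 64.4/100) × (1 − 12.7/100)⁻² × (1 − 0.00092×104)
= 1.644 × 1.312 × 0.9043 = 1.951
(R_B − R_A)/R_A = 1.951 − 1 = 95.1%

95.1%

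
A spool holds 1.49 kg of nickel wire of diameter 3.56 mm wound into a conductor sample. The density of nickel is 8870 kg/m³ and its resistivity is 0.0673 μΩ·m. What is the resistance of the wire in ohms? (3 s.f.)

ρ = 0.0673 μΩ·m = 6.73×10^-8 Ω·m
A = π(d/2)² = π(1.7800e-03 m)² = 9.9538e-06 m²
L = m/(density·A) = 1.49/(8870×9.9538e-06) = 16.88 m
R = ρL/A = (6.73×10^-8)(16.88)/(9.9538e-06) = 0.114 Ω

0.114 Ω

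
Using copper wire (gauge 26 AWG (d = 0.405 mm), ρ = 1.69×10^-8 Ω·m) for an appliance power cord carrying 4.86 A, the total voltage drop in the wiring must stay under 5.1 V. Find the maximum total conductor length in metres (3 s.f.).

8.00 m

A = π(0.405/2 mm)² = π(2.0250e-04 m)² = 1.288e-07 m²
L_max = V_max·A/(1·ρI) = (5.1)(1.288e-07)/(1.69×10^-8×4.86) = 8.00 m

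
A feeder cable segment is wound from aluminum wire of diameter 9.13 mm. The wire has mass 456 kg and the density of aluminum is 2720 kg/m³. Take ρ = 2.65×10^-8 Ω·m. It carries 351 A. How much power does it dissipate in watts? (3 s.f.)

A = π(d/2)² = π(4.5650e-03 m)² = 6.5468e-05 m²
L = m/(density·A) = 456/(2720×6.5468e-05) = 2561 m
R = ρL/A = (2.65×10^-8)(2561)/(6.5468e-05) = 1.037 Ω
P = I²R = (351)² × 1.037 = 1.28×10^5 W

1.28×10^5 W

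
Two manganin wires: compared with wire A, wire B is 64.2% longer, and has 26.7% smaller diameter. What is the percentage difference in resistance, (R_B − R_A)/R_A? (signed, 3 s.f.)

R ∝ L/d², so R_B/R_A = (1 + 64.2/100) × (1 − 26.7/100)⁻²
= 1.642 × 1.861 = 3.056
(R_B − R_A)/R_A = 3.056 − 1 = 206%

206%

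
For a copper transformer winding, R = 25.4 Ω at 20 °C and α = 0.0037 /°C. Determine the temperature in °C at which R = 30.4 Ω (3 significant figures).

73.2 °C

R = R₀(1 + α(T − T₀)) ⇒ T = T₀ + (R/R₀ − 1)/α
T = 20 + (30.4/25.4 − 1)/0.0037 = 20 + (0.1969)/0.0037 = 73.2 °C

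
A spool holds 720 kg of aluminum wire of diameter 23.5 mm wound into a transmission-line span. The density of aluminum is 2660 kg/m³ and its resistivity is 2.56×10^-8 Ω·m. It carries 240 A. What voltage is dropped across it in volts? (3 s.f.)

A = π(d/2)² = π(1.1750e-02 m)² = 4.3374e-04 m²
L = m/(density·A) = 720/(2660×4.3374e-04) = 624.1 m
R = ρL/A = (2.56×10^-8)(624.1)/(4.3374e-04) = 0.03683 Ω
V = IR = 240 × 0.03683 = 8.84 V

8.84 V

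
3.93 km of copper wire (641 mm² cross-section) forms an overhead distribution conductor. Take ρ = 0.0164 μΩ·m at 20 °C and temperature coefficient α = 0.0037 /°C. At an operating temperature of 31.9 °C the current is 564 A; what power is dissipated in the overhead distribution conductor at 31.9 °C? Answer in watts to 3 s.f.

ρ = 0.0164 μΩ·m = 1.64×10^-8 Ω·m
A = 641 mm² = 6.410e-04 m²
R₍20₎ = ρL/A = (1.64×10^-8)(3930)/(6.410e-04) = 0.1005 Ω
R₍31.9₎ = R₍20₎(1 + αΔT) = 0.1005 × (1 + 0.0037×11.9) = 0.105 Ω
P = I²R = (564)² × 0.105 = 33400 W

33400 W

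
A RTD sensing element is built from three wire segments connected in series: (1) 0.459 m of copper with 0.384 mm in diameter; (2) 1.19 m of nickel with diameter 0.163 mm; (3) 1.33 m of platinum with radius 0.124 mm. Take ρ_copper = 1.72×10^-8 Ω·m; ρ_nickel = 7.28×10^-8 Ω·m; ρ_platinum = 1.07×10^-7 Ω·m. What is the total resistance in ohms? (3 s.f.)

7.17 Ω

Seg 1: A = π(d/2)² = π(1.9200e-04 m)² = 1.158e-07 m²
R_1 = (1.72×10^-8)(0.459)/(1.158e-07) = 0.06817 Ω
Seg 2: A = π(d/2)² = π(8.1500e-05 m)² = 2.087e-08 m²
R_2 = (7.28×10^-8)(1.19)/(2.087e-08) = 4.152 Ω
Seg 3: A = πr² = π(1.2400e-04 m)² = 4.831e-08 m²
R_3 = (1.07×10^-7)(1.33)/(4.831e-08) = 2.946 Ω
R_total = R_1 + R_2 + R_3 = 7.17 Ω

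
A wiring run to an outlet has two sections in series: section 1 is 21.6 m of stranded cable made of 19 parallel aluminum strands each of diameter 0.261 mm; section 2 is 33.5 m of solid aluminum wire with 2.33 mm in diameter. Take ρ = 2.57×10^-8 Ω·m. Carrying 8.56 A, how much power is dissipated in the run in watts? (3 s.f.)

Section 1: A_strand = π(1.3050e-04)² = 5.350e-08 m²; R₁ = ρL/(N·A_s) = (2.57×10^-8)(21.6)/(19×5.350e-08) = 0.5461 Ω
Section 2: A = π(d/2)² = π(1.1650e-03 m)² = 4.264e-06 m²
R₂ = (2.57×10^-8)(33.5)/(4.264e-06) = 0.2019 Ω
R = R₁ + R₂ = 0.748 Ω
P = I²R = (8.56)² × 0.748 = 54.8 W

54.8 W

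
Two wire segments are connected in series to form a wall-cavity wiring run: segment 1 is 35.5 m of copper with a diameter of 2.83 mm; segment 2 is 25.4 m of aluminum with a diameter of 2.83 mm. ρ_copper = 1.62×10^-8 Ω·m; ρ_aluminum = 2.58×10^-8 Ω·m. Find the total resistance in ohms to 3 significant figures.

0.196 Ω

Segment 1: A = π(d/2)² = π(1.4150e-03 m)² = 6.290e-06 m²
R₁ = ρL/A = (1.62×10^-8)(35.5)/(6.290e-06) = 0.09143 Ω
R₂ = (2.58×10^-8)(25.4)/(6.290e-06) = 0.1042 Ω
R = R₁ + R₂ = 0.196 Ω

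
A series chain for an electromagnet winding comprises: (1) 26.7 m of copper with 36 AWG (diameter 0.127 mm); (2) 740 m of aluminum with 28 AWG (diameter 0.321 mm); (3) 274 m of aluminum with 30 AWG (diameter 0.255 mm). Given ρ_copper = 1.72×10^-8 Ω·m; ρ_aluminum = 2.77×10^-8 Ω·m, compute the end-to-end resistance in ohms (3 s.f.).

438 Ω

Seg 1: A = π(0.127/2 mm)² = π(6.3500e-05 m)² = 1.267e-08 m²
R_1 = (1.72×10^-8)(26.7)/(1.267e-08) = 36.25 Ω
Seg 2: A = π(0.321/2 mm)² = π(1.6050e-04 m)² = 8.093e-08 m²
R_2 = (2.77×10^-8)(740)/(8.093e-08) = 253.3 Ω
Seg 3: A = π(0.255/2 mm)² = π(1.2750e-04 m)² = 5.107e-08 m²
R_3 = (2.77×10^-8)(274)/(5.107e-08) = 148.6 Ω
R_total = R_1 + R_2 + R_3 = 438 Ω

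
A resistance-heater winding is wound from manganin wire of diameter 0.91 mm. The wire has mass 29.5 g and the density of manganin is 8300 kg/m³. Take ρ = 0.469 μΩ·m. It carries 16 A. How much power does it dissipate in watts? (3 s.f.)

1010 W

ρ = 0.469 μΩ·m = 4.69×10^-7 Ω·m
A = π(d/2)² = π(4.5500e-04 m)² = 6.5039e-07 m²
L = m/(density·A) = 0.0295/(8300×6.5039e-07) = 5.465 m
R = ρL/A = (4.69×10^-7)(5.465)/(6.5039e-07) = 3.941 Ω
P = I²R = (16)² × 3.941 = 1010 W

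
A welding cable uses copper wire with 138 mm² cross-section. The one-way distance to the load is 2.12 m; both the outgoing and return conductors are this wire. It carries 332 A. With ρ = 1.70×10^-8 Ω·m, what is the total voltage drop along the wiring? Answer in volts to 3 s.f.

A = 138 mm² = 1.380e-04 m²
Total conductor length (both ways) L = 2 × 2.12 = 4.24 m
R = ρL/A = (1.70×10^-8)(4.24)/(1.380e-04) = 5.223×10^-4 Ω
V = IR = 332 × 5.223×10^-4 = 0.173 V

0.173 V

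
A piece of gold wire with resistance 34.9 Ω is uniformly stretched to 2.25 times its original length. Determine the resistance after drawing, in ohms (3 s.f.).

Volume constant ⇒ A' = A/k with k = 2.25. R' = ρ(kL)/(A/k) = k²R.
R' = 5.062 × 34.9 = 177 Ω

177 Ω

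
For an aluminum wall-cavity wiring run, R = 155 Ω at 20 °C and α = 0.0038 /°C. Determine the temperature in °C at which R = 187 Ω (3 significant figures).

74.3 °C

R = R₀(1 + α(T − T₀)) ⇒ T = T₀ + (R/R₀ − 1)/α
T = 20 + (187/155 − 1)/0.0038 = 20 + (0.2065)/0.0038 = 74.3 °C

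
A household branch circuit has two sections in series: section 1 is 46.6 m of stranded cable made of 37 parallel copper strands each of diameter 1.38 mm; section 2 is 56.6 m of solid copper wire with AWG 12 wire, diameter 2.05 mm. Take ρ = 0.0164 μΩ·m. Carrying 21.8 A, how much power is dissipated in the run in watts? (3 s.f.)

ρ = 0.0164 μΩ·m = 1.64×10^-8 Ω·m
Section 1: A_strand = π(6.9000e-04)² = 1.496e-06 m²; R₁ = ρL/(N·A_s) = (1.64×10^-8)(46.6)/(37×1.496e-06) = 0.01381 Ω
Section 2: A = π(2.05/2 mm)² = π(1.0250e-03 m)² = 3.301e-06 m²
R₂ = (1.64×10^-8)(56.6)/(3.301e-06) = 0.2812 Ω
R = R₁ + R₂ = 0.295 Ω
P = I²R = (21.8)² × 0.295 = 140 W

140 W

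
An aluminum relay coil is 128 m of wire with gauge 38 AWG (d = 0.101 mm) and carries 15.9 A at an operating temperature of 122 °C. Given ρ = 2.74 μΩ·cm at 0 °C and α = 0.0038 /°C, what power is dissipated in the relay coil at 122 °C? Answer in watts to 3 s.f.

ρ = 2.74 μΩ·cm = 2.74×10^-8 Ω·m
A = π(0.101/2 mm)² = π(5.0500e-05 m)² = 8.012e-09 m²
R₍0₎ = ρL/A = (2.74×10^-8)(128)/(8.012e-09) = 437.8 Ω
R₍122₎ = R₍0₎(1 + αΔT) = 437.8 × (1 + 0.0038×122) = 640.7 Ω
P = I²R = (15.9)² × 640.7 = 1.62×10^5 W

1.62×10^5 W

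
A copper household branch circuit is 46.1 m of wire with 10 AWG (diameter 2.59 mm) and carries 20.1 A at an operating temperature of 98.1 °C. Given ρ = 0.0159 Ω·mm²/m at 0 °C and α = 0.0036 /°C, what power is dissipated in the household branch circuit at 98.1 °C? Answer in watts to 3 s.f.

ρ = 0.0159 Ω·mm²/m = 1.59×10^-8 Ω·m
A = π(2.59/2 mm)² = π(1.2950e-03 m)² = 5.269e-06 m²
R₍0₎ = ρL/A = (1.59×10^-8)(46.1)/(5.269e-06) = 0.1391 Ω
R₍98.1₎ = R₍0₎(1 + αΔT) = 0.1391 × (1 + 0.0036×98.1) = 0.1883 Ω
P = I²R = (20.1)² × 0.1883 = 76.1 W

76.1 W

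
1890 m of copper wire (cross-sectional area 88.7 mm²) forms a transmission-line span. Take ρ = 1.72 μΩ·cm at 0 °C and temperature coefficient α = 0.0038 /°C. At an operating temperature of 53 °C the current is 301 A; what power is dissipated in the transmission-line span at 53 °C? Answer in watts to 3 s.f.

ρ = 1.72 μΩ·cm = 1.72×10^-8 Ω·m
A = 88.7 mm² = 8.870e-05 m²
R₍0₎ = ρL/A = (1.72×10^-8)(1890)/(8.870e-05) = 0.3665 Ω
R₍53₎ = R₍0₎(1 + αΔT) = 0.3665 × (1 + 0.0038×53) = 0.4403 Ω
P = I²R = (301)² × 0.4403 = 39900 W

39900 W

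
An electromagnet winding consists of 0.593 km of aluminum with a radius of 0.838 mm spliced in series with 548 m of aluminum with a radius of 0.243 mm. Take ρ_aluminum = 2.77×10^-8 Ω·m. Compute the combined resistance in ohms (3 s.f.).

89.3 Ω

Segment 1: A = πr² = π(8.3800e-04 m)² = 2.206e-06 m²
R₁ = ρL/A = (2.77×10^-8)(593)/(2.206e-06) = 7.446 Ω
Segment 2: A = πr² = π(2.4300e-04 m)² = 1.855e-07 m²
R₂ = (2.77×10^-8)(548)/(1.855e-07) = 81.83 Ω
R = R₁ + R₂ = 89.3 Ω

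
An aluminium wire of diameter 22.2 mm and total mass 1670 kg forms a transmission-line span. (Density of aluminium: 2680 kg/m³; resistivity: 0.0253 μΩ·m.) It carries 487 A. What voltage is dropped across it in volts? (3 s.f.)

ρ = 0.0253 μΩ·m = 2.53×10^-8 Ω·m
A = π(d/2)² = π(1.1100e-02 m)² = 3.8708e-04 m²
L = m/(density·A) = 1670/(2680×3.8708e-04) = 1610 m
R = ρL/A = (2.53×10^-8)(1610)/(3.8708e-04) = 0.1052 Ω
V = IR = 487 × 0.1052 = 51.2 V

51.2 V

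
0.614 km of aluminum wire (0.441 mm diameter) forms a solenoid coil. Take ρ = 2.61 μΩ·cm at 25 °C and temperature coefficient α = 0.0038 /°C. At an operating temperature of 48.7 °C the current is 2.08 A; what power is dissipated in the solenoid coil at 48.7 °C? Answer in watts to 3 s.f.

495 W

ρ = 2.61 μΩ·cm = 2.61×10^-8 Ω·m
A = π(d/2)² = π(2.2050e-04 m)² = 1.527e-07 m²
R₍25₎ = ρL/A = (2.61×10^-8)(614)/(1.527e-07) = 104.9 Ω
R₍48.7₎ = R₍25₎(1 + αΔT) = 104.9 × (1 + 0.0038×23.7) = 114.4 Ω
P = I²R = (2.08)² × 114.4 = 495 W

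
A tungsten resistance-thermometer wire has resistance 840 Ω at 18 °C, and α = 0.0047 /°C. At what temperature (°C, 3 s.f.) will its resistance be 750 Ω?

-4.80 °C

R = R₀(1 + α(T − T₀)) ⇒ T = T₀ + (R/R₀ − 1)/α
T = 18 + (750/840 − 1)/0.0047 = 18 + (-0.1071)/0.0047 = -4.80 °C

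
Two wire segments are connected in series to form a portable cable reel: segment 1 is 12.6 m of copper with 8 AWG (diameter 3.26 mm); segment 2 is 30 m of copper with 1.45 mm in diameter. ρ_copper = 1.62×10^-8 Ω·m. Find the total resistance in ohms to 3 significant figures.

0.319 Ω

Segment 1: A = π(3.26/2 mm)² = π(1.6300e-03 m)² = 8.347e-06 m²
R₁ = ρL/A = (1.62×10^-8)(12.6)/(8.347e-06) = 0.02445 Ω
Segment 2: A = π(d/2)² = π(7.2500e-04 m)² = 1.651e-06 m²
R₂ = (1.62×10^-8)(30)/(1.651e-06) = 0.2943 Ω
R = R₁ + R₂ = 0.319 Ω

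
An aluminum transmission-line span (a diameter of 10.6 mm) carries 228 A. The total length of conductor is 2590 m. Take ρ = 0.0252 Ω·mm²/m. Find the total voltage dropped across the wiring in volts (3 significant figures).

169 V

ρ = 0.0252 Ω·mm²/m = 2.52×10^-8 Ω·m
A = π(d/2)² = π(5.3000e-03 m)² = 8.825e-05 m²
R = ρL/A = (2.52×10^-8)(2590)/(8.825e-05) = 0.7396 Ω
V = IR = 228 × 0.7396 = 169 V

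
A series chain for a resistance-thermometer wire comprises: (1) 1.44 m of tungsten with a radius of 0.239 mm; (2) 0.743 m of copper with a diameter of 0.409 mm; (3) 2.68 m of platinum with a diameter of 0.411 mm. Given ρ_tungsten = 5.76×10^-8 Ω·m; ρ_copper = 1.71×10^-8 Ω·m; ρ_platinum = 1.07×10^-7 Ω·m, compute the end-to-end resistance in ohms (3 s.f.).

2.72 Ω

Seg 1: A = πr² = π(2.3900e-04 m)² = 1.795e-07 m²
R_1 = (5.76×10^-8)(1.44)/(1.795e-07) = 0.4622 Ω
Seg 2: A = π(d/2)² = π(2.0450e-04 m)² = 1.314e-07 m²
R_2 = (1.71×10^-8)(0.743)/(1.314e-07) = 0.0967 Ω
Seg 3: A = π(d/2)² = π(2.0550e-04 m)² = 1.327e-07 m²
R_3 = (1.07×10^-7)(2.68)/(1.327e-07) = 2.161 Ω
R_total = R_1 + R_2 + R_3 = 2.72 Ω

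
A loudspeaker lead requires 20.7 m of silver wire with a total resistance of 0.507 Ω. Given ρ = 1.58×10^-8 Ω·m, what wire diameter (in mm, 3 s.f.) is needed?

0.906 mm

A = ρL/R = (1.58×10^-8)(20.7)/(0.507) = 6.451e-07 m²
d = 2√(A/π) = 9.063e-04 m = 0.906 mm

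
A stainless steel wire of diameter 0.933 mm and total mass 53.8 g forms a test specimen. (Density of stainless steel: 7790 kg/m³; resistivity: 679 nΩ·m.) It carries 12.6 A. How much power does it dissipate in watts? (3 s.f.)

1590 W

ρ = 679 nΩ·m = 6.79×10^-7 Ω·m
A = π(d/2)² = π(4.6650e-04 m)² = 6.8368e-07 m²
L = m/(density·A) = 0.0538/(7790×6.8368e-07) = 10.1 m
R = ρL/A = (6.79×10^-7)(10.1)/(6.8368e-07) = 10.03 Ω
P = I²R = (12.6)² × 10.03 = 1590 W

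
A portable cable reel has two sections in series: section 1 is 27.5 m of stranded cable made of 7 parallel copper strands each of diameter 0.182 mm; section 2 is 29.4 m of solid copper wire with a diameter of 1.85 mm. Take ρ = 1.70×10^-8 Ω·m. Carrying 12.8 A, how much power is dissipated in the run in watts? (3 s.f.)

451 W

Section 1: A_strand = π(9.1000e-05)² = 2.602e-08 m²; R₁ = ρL/(N·A_s) = (1.70×10^-8)(27.5)/(7×2.602e-08) = 2.567 Ω
Section 2: A = π(d/2)² = π(9.2500e-04 m)² = 2.688e-06 m²
R₂ = (1.70×10^-8)(29.4)/(2.688e-06) = 0.1859 Ω
R = R₁ + R₂ = 2.753 Ω
P = I²R = (12.8)² × 2.753 = 451 W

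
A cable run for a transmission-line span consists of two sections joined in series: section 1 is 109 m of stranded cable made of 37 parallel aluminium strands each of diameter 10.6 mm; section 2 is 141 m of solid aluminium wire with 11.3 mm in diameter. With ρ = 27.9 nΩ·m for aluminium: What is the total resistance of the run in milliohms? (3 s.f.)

40.2 mΩ

ρ = 27.9 nΩ·m = 2.79×10^-8 Ω·m
Section 1: A_strand = π(5.3000e-03)² = 8.825e-05 m²; R₁ = ρL/(N·A_s) = (2.79×10^-8)(109)/(37×8.825e-05) = 9.314×10^-4 Ω
Section 2: A = π(d/2)² = π(5.6500e-03 m)² = 1.003e-04 m²
R₂ = (2.79×10^-8)(141)/(1.003e-04) = 0.03923 Ω
R = R₁ + R₂ = 40.2 mΩ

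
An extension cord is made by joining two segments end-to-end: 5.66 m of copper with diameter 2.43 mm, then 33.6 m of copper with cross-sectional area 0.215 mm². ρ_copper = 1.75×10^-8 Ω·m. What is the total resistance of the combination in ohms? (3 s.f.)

Segment 1: A = π(d/2)² = π(1.2150e-03 m)² = 4.638e-06 m²
R₁ = ρL/A = (1.75×10^-8)(5.66)/(4.638e-06) = 0.02136 Ω
Segment 2: A = 0.215 mm² = 2.150e-07 m²
R₂ = (1.75×10^-8)(33.6)/(2.150e-07) = 2.735 Ω
R = R₁ + R₂ = 2.76 Ω

2.76 Ω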